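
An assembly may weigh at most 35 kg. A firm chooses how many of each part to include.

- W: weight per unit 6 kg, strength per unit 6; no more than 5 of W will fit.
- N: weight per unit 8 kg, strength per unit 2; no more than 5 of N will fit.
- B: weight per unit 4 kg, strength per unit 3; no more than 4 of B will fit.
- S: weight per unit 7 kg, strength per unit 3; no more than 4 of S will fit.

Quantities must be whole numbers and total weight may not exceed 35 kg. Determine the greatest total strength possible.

Take 5×W and 1×B: weight 34 ≤ 35, strength 5·6 + 1·3 = 33.
W has the best ratio (6/6) and is taken to its limit of 5; remaining capacity is filled optimally with the others.

33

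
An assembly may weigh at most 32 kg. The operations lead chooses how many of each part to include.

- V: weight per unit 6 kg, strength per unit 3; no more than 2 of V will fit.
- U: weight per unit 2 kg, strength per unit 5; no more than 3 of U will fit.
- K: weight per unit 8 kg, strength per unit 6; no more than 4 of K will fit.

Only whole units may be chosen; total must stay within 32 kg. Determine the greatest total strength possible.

33

3×U and 3×K: weight 30 ≤ 32, strength 3·5 + 3·6 = 33.
1×V, 3×U, and 2×K: weight 28 ≤ 32, strength 1·3 + 3·5 + 2·6 = 30.
Best is 33.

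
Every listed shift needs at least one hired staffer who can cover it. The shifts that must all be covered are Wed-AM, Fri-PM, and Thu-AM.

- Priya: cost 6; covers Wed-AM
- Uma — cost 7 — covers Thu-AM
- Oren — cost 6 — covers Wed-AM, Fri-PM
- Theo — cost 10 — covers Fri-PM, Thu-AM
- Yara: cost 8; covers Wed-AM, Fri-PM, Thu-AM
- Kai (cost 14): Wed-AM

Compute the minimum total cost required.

8

This is a weighted set-cover instance.
Yara alone covers Wed-AM, Fri-PM, Thu-AM — every shift.
Total cost: 8.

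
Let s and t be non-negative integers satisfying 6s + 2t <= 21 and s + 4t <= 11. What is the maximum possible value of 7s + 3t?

(s,t)=(3,1): 6·3+2·1=20≤21, 1·3+4·1=7≤11, objective 24.
(s,t)=(3,0): 6·3+2·0=18≤21, 1·3+4·0=3≤11, objective 21.
(s,t)=(2,2): 6·2+2·2=16≤21, 1·2+4·2=10≤11, objective 20.
Maximum is 24 at (s,t)=(3,1).

24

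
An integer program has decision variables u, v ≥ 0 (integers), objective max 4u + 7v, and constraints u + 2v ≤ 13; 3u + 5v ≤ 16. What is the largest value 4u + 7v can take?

22

The continuous relaxation peaks at (0, 3.2) with value 22.40; rounding to a feasible lattice point costs some objective.
(u,v)=(2,2): 1·2+2·2=6≤13, 3·2+5·2=16≤16, objective 22.
(u,v)=(0,3): 1·0+2·3=6≤13, 3·0+5·3=15≤16, objective 21.
The best lattice point is (2,2), giving 22.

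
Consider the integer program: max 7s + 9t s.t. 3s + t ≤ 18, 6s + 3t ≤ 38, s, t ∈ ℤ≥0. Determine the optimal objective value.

108

(s,t)=(0,12): 3·0+1·12=12≤18, 6·0+3·12=36≤38, objective 108.
(s,t)=(0,11): 3·0+1·11=11≤18, 6·0+3·11=33≤38, objective 99.
The best lattice point is (0,12), giving 108.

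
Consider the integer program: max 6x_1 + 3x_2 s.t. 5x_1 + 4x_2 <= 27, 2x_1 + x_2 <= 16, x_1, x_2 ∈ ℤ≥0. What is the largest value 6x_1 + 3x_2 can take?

30

Relaxing integrality, the LP optimum is 32.40 at (x_1,x_2) = (5.4, 0), which is not an integer point.
(x_1,x_2)=(5,0): 5·5+4·0=25≤27, 2·5+1·0=10≤16, objective 30.
(x_1,x_2)=(4,1): 5·4+4·1=24≤27, 2·4+1·1=9≤16, objective 27.
Maximum is 30 at (x_1,x_2)=(5,0).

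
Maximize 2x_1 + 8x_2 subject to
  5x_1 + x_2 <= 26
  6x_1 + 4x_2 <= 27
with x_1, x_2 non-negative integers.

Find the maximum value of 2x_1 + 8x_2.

The continuous relaxation peaks at (0, 6.75) with value 54.00; rounding to a feasible lattice point costs some objective.
(x_1,x_2)=(0,6) is feasible, giving 48.
(x_1,x_2)=(1,5) is feasible, giving 42.
(x_1,x_2)=(0,5) is feasible, giving 40.
The best lattice point is (0,6), giving 48.

48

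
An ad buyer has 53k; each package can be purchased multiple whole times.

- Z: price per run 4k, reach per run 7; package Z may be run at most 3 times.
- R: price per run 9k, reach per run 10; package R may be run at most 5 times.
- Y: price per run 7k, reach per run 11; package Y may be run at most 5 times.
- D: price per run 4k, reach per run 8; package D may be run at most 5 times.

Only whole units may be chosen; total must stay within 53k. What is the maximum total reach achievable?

94

D has the best ratio (8/4); taking only D gives at most 5×8 = 40 (stopped by the supply cap of 5).
Mixing does better — 3×Z, 3×Y, and 5×D: price 53 ≤ 53, reach 3·7 + 3·11 + 5·8 = 94.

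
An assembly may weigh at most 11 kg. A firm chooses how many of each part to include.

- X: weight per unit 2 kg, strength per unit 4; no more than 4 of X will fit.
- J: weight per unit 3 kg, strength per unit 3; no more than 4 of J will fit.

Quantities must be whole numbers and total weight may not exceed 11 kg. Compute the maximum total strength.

19

This is a bounded integer knapsack.
X has the best ratio (4/2); taking only X gives at most 4×4 = 16 (stopped by the supply cap of 4).
Mixing does better — 4×X and 1×J: weight 11 ≤ 11, strength 4·4 + 1·3 = 19.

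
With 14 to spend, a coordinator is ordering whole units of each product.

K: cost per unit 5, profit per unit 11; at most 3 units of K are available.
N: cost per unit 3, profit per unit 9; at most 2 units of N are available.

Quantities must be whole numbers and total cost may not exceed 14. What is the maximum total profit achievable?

31

1×K and 2×N: cost 11 ≤ 14, profit 1·11 + 2·9 = 29.
2×K and 1×N: cost 13 ≤ 14, profit 2·11 + 1·9 = 31.
Best is 31.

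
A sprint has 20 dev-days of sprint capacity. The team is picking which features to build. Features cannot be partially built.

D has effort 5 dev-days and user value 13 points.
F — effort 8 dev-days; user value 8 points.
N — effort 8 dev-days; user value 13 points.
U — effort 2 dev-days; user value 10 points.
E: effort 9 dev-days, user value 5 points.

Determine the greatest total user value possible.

36

This is a 0-1 knapsack instance.
Take D, N, and U: effort 5 + 8 + 2 = 15 ≤ 20, user value 13 + 13 + 10 = 36.
No other feasible combination does better.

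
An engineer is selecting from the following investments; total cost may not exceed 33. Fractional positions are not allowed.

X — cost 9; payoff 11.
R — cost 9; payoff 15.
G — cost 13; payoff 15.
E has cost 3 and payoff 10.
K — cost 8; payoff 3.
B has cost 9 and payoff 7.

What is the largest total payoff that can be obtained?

R + G + E + K: cost 9 + 13 + 3 + 8 = 33 ≤ 33, payoff 15 + 15 + 10 + 3 = 43.
X + R + E + B: cost 9 + 9 + 3 + 9 = 30 ≤ 33, payoff 11 + 15 + 10 + 7 = 43.
The maximum payoff is 43; one optimal choice is X, R, E, and B.

43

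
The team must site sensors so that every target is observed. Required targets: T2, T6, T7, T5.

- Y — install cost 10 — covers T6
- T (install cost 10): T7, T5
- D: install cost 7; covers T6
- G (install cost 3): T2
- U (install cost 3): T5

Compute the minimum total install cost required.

20

Choose T, D, and G: together they cover T2, T6, T7, T5 — every target.
Total install cost: 10 + 7 + 3 = 20.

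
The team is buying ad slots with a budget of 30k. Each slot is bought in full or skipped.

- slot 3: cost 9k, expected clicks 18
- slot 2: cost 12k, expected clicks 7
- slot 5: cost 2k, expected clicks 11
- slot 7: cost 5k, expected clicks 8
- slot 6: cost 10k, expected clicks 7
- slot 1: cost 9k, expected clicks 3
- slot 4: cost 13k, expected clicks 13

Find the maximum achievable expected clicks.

Allowing fractional choices, the relaxed optimum would be about 50.7, but ad slots are indivisible.
slot 3 + slot 5 + slot 7 + slot 6: cost 9 + 2 + 5 + 10 = 26 ≤ 30, expected clicks 18 + 11 + 8 + 7 = 44.
slot 3 + slot 5 + slot 7 + slot 4: cost 9 + 2 + 5 + 13 = 29 ≤ 30, expected clicks 18 + 11 + 8 + 13 = 50.
Best is slot 3, slot 5, slot 7, and slot 4 with total expected clicks 50.

50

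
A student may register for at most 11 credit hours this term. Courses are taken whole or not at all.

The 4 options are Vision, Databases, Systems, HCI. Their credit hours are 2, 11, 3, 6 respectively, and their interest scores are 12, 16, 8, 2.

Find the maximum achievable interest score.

Allowing fractional choices, the relaxed optimum would be about 28.7, but courses are indivisible.
Vision + Systems + HCI: credit hours 2 + 3 + 6 = 11 ≤ 11, interest score 12 + 8 + 2 = 22.
Vision + Systems: credit hours 2 + 3 = 5 ≤ 11, interest score 12 + 8 = 20.
Best is Vision, Systems, and HCI with total interest score 22.

22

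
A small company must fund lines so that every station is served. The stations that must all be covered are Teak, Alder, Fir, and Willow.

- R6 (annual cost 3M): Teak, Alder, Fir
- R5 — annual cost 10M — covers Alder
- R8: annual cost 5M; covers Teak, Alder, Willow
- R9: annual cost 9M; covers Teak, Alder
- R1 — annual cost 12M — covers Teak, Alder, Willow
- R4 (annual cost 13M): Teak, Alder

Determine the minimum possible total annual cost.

8

This is an integer covering problem.
Choose R6 and R8: together they cover Teak, Alder, Fir, Willow — every station.
Total annual cost: 3 + 5 = 8.
No cover costs less than 8.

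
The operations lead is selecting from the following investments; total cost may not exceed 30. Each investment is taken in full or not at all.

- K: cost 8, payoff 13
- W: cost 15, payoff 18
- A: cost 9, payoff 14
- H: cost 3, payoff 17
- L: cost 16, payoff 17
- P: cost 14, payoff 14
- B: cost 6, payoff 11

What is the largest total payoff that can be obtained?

55

This is an integer program with binary decision variables.
W + A + H: cost 15 + 9 + 3 = 27 ≤ 30, payoff 18 + 14 + 17 = 49.
K + A + H + B: cost 8 + 9 + 3 + 6 = 26 ≤ 30, payoff 13 + 14 + 17 + 11 = 55.
Best is K, A, H, and B with total payoff 55.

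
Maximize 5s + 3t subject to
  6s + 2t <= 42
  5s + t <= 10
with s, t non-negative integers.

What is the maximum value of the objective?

(s,t)=(0,10): 6·0+2·10=20≤42, 5·0+1·10=10≤10, objective 30.
(s,t)=(0,9): 6·0+2·9=18≤42, 5·0+1·9=9≤10, objective 27.
No feasible integer point exceeds 30.

30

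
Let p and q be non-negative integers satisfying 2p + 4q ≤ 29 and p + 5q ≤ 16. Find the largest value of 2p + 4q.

28

Relaxing integrality, the LP optimum is 29.00 at (p,q) = (14.5, 0), which is not an integer point.
(p,q)=(14,0): 2·14+4·0=28≤29, 1·14+5·0=14≤16, objective 28.
(p,q)=(13,0): 2·13+4·0=26≤29, 1·13+5·0=13≤16, objective 26.
No feasible integer point exceeds 28.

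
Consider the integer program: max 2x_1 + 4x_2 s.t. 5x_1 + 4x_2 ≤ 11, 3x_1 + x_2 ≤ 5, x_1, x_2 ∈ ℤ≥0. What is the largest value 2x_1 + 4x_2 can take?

Relaxing integrality, the LP optimum is 11.00 at (x_1,x_2) = (0, 2.75), which is not an integer point.
(x_1,x_2)=(0,2): 5·0+4·2=8≤11, 3·0+1·2=2≤5, objective 8.
(x_1,x_2)=(1,1): 5·1+4·1=9≤11, 3·1+1·1=4≤5, objective 6.
(x_1,x_2)=(0,1): 5·0+4·1=4≤11, 3·0+1·1=1≤5, objective 4.
The best lattice point is (0,2), giving 8.

8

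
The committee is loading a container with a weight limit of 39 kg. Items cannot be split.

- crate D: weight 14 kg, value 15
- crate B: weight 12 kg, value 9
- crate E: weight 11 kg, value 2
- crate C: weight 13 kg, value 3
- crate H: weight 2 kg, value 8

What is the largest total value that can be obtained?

crate D + crate B + crate E + crate H: weight 14 + 12 + 11 + 2 = 39 ≤ 39, value 15 + 9 + 2 + 8 = 34.
crate D + crate B + crate C: weight 14 + 12 + 13 = 39 ≤ 39, value 15 + 9 + 3 = 27.
crate D + crate B + crate H: weight 14 + 12 + 2 = 28 ≤ 39, value 15 + 9 + 8 = 32.
Best is crate D, crate B, crate E, and crate H with total value 34.

34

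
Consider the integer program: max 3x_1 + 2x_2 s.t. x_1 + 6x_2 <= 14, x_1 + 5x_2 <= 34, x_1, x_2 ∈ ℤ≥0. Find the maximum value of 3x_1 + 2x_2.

42

(x_1,x_2)=(14,0): 1·14+6·0=14≤14, 1·14+5·0=14≤34, objective 42.
(x_1,x_2)=(13,0): 1·13+6·0=13≤14, 1·13+5·0=13≤34, objective 39.
Maximum is 42 at (x_1,x_2)=(14,0).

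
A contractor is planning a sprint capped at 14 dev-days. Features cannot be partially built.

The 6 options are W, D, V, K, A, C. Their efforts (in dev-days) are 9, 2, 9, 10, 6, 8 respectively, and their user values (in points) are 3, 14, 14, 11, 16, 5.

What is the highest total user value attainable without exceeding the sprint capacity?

30

Take D and A: effort 2 + 6 = 8 ≤ 14, user value 14 + 16 = 30.
No other feasible combination does better.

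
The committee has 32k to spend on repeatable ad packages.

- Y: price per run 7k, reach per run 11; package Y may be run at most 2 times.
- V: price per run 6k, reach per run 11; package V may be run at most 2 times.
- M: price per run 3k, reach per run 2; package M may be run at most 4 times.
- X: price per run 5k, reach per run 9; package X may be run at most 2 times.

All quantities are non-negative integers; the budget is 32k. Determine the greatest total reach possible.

2×Y, 2×V, and 1×X: price 31 ≤ 32, reach 2·11 + 2·11 + 1·9 = 53.
1×Y, 2×V, 1×M, and 2×X: price 32 ≤ 32, reach 1·11 + 2·11 + 1·2 + 2·9 = 53.
Best is 53.

53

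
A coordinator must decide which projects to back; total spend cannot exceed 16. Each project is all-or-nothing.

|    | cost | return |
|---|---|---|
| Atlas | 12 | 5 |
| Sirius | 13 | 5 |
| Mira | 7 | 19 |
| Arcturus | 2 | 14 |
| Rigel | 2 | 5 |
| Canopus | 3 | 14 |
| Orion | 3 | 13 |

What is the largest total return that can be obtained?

Allowing fractional choices, the relaxed optimum would be about 62.5, but projects are indivisible.
Mira + Arcturus + Rigel + Canopus: cost 7 + 2 + 2 + 3 = 14 ≤ 16, return 19 + 14 + 5 + 14 = 52.
Mira + Arcturus + Canopus + Orion: cost 7 + 2 + 3 + 3 = 15 ≤ 16, return 19 + 14 + 14 + 13 = 60.
Mira + Arcturus + Rigel + Orion: cost 7 + 2 + 2 + 3 = 14 ≤ 16, return 19 + 14 + 5 + 13 = 51.
Best is Mira, Arcturus, Canopus, and Orion with total return 60.

60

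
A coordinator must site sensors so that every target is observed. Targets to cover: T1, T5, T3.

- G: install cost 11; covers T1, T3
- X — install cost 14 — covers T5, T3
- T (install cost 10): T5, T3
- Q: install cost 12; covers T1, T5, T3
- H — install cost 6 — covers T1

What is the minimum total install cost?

This is a weighted set-cover instance.
Q alone covers T1, T5, T3 — every target.
Total install cost: 12.
No cover costs less than 12.

12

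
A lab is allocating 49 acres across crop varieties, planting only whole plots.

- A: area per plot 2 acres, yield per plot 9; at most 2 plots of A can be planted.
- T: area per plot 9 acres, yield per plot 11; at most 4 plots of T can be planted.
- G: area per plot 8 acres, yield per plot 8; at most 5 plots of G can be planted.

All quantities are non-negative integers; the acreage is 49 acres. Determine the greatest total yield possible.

70

2×A, 3×T, and 2×G: area 47 ≤ 49, yield 2·9 + 3·11 + 2·8 = 67.
2×A, 4×T, and 1×G: area 48 ≤ 49, yield 2·9 + 4·11 + 1·8 = 70.
Best is 70.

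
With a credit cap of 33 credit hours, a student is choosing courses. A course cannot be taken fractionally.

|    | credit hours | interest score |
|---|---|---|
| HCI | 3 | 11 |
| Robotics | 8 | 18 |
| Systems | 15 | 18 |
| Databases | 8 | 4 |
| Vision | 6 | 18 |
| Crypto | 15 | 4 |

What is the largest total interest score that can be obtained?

Allowing fractional choices, the relaxed optimum would be about 65.5, but courses are indivisible.
Robotics + Systems + Vision: credit hours 8 + 15 + 6 = 29 ≤ 33, interest score 18 + 18 + 18 = 54.
HCI + Robotics + Systems + Vision: credit hours 3 + 8 + 15 + 6 = 32 ≤ 33, interest score 11 + 18 + 18 + 18 = 65.
Best is HCI, Robotics, Systems, and Vision with total interest score 65.

65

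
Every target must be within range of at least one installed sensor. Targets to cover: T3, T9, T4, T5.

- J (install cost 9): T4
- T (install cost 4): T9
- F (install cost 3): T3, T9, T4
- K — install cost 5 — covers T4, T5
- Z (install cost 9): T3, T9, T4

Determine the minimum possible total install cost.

Choose F and K: together they cover T3, T9, T4, T5 — every target.
Total install cost: 3 + 5 = 8.

8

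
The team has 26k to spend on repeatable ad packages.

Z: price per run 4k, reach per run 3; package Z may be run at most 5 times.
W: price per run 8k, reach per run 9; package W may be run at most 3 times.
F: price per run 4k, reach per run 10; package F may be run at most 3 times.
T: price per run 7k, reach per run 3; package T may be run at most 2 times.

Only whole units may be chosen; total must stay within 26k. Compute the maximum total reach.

F has the best ratio (10/4); taking only F gives at most 3×10 = 30 (stopped by the supply cap of 3).
Mixing does better — 1×Z, 1×W, and 3×F: price 24 ≤ 26, reach 1·3 + 1·9 + 3·10 = 42.

42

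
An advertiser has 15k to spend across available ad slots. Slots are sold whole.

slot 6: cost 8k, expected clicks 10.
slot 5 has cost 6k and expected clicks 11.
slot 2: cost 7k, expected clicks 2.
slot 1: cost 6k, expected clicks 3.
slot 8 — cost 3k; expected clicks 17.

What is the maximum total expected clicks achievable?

slot 5 + slot 1 + slot 8: cost 6 + 6 + 3 = 15 ≤ 15, expected clicks 11 + 3 + 17 = 31.
slot 5 + slot 8: cost 6 + 3 = 9 ≤ 15, expected clicks 11 + 17 = 28.
Best is slot 5, slot 1, and slot 8 with total expected clicks 31.

31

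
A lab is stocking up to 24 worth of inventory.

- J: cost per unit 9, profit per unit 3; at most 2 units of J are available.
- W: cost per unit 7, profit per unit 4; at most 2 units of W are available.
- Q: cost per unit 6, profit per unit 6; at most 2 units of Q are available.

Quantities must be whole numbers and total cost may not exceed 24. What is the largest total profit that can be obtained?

1×W and 2×Q: cost 19 ≤ 24, profit 1·4 + 2·6 = 16.
1×J and 2×Q: cost 21 ≤ 24, profit 1·3 + 2·6 = 15.
Best is 16.

16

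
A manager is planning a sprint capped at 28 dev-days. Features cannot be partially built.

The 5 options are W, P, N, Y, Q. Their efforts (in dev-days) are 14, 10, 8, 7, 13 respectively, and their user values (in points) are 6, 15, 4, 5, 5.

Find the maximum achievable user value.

P + Y: effort 10 + 7 = 17 ≤ 28, user value 15 + 5 = 20.
W + P: effort 14 + 10 = 24 ≤ 28, user value 6 + 15 = 21.
P + N + Y: effort 10 + 8 + 7 = 25 ≤ 28, user value 15 + 4 + 5 = 24.
Best is P, N, and Y with total user value 24.

24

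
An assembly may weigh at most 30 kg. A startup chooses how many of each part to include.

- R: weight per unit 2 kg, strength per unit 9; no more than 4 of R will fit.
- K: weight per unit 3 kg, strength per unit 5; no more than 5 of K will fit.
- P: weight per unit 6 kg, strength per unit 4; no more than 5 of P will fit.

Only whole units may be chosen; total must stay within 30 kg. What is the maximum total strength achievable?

65

Take 4×R, 5×K, and 1×P: weight 29 ≤ 30, strength 4·9 + 5·5 + 1·4 = 65.
R has the best ratio (9/2) and is taken to its limit of 4; remaining capacity is filled optimally with the others.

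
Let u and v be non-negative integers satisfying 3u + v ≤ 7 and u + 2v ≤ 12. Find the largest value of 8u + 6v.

36

Relaxing integrality, the LP optimum is 38.00 at (u,v) = (0.4, 5.8), which is not an integer point.
(u,v)=(0,6): 3·0+1·6=6≤7, 1·0+2·6=12≤12, objective 36.
(u,v)=(1,4): 3·1+1·4=7≤7, 1·1+2·4=9≤12, objective 32.
No feasible integer point exceeds 36.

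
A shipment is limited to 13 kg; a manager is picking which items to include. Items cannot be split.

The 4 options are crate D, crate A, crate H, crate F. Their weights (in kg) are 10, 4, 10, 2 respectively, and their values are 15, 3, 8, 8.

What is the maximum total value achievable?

This is a 0-1 knapsack instance.
crate H + crate F: weight 10 + 2 = 12 ≤ 13, value 8 + 8 = 16.
crate D + crate F: weight 10 + 2 = 12 ≤ 13, value 15 + 8 = 23.
Best is crate D and crate F with total value 23.

23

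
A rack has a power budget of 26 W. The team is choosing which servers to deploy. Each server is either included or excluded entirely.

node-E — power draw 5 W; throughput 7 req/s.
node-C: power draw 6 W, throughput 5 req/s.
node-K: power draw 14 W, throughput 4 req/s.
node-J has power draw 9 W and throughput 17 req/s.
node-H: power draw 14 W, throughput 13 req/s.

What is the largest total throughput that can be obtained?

30

Allowing fractional choices, the relaxed optimum would be about 35.1, but servers are indivisible.
node-E + node-C + node-H: power draw 5 + 6 + 14 = 25 ≤ 26, throughput 7 + 5 + 13 = 25.
node-J + node-H: power draw 9 + 14 = 23 ≤ 26, throughput 17 + 13 = 30.
node-E + node-C + node-J: power draw 5 + 6 + 9 = 20 ≤ 26, throughput 7 + 5 + 17 = 29.
Best is node-J and node-H with total throughput 30.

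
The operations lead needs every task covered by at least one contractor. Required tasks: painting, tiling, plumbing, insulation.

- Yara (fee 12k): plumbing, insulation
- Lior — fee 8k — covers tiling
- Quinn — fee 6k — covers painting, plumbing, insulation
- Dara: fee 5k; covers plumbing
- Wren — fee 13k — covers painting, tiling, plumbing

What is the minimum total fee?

14

Choose Lior and Quinn: together they cover painting, tiling, plumbing, insulation — every task.
Total fee: 8 + 6 = 14.
No cover costs less than 14.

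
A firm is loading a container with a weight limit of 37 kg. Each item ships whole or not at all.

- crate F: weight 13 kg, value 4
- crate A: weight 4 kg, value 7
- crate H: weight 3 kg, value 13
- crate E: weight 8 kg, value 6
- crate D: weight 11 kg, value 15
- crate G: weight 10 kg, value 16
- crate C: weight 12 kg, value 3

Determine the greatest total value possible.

Treat it as a binary knapsack problem.
Allowing fractional choices, the relaxed optimum would be about 57.3, but items are indivisible.
crate A + crate H + crate D + crate G: weight 4 + 3 + 11 + 10 = 28 ≤ 37, value 7 + 13 + 15 + 16 = 51.
crate A + crate H + crate E + crate D + crate G: weight 4 + 3 + 8 + 11 + 10 = 36 ≤ 37, value 7 + 13 + 6 + 15 + 16 = 57.
Best is crate A, crate H, crate E, crate D, and crate G with total value 57.

57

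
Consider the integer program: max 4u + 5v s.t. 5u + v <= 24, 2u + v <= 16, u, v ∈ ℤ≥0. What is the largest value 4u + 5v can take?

(u,v)=(0,16) is feasible, giving 80.
(u,v)=(0,15) is feasible, giving 75.
The best lattice point is (0,16), giving 80.

80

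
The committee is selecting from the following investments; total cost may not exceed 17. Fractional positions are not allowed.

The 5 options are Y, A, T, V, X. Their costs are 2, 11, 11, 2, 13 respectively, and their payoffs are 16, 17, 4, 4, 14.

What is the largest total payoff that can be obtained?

37

Y + V + X: cost 2 + 2 + 13 = 17 ≤ 17, payoff 16 + 4 + 14 = 34.
Y + A + V: cost 2 + 11 + 2 = 15 ≤ 17, payoff 16 + 17 + 4 = 37.
Best is Y, A, and V with total payoff 37.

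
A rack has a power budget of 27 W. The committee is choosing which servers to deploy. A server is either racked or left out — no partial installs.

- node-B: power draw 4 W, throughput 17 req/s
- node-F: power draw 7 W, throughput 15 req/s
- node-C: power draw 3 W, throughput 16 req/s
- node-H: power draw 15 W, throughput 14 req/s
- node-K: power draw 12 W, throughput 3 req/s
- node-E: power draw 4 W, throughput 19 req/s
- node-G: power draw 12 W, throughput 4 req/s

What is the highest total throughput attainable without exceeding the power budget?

Allowing fractional choices, the relaxed optimum would be about 75.4, but servers are indivisible.
node-B + node-C + node-E + node-G: power draw 4 + 3 + 4 + 12 = 23 ≤ 27, throughput 17 + 16 + 19 + 4 = 56.
node-B + node-F + node-C + node-E: power draw 4 + 7 + 3 + 4 = 18 ≤ 27, throughput 17 + 15 + 16 + 19 = 67.
node-B + node-C + node-H + node-E: power draw 4 + 3 + 15 + 4 = 26 ≤ 27, throughput 17 + 16 + 14 + 19 = 66.
Best is node-B, node-F, node-C, and node-E with total throughput 67.

67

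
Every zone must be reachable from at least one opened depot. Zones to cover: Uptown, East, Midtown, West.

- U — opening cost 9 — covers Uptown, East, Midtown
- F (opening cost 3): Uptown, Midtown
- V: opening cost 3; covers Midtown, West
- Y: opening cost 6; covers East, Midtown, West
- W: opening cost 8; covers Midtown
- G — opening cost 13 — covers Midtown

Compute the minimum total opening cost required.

This is an integer covering problem.
The greedy cost-per-new-zone heuristic would pick F, V, and Y for 12, but a cheaper cover exists.
Choose F and Y: together they cover Uptown, East, Midtown, West — every zone.
Total opening cost: 3 + 6 = 9.
No cover costs less than 9.

9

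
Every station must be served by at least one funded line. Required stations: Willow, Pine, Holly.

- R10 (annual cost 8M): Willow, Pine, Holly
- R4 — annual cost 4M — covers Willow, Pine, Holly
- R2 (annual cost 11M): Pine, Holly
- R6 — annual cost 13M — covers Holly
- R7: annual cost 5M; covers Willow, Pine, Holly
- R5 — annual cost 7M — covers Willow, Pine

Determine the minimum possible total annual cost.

R4 alone covers Willow, Pine, Holly — every station.
Total annual cost: 4.

4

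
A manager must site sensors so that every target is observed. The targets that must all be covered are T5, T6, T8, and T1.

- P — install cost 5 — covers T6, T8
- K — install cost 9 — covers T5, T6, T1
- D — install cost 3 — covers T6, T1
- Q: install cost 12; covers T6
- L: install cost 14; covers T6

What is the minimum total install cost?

The greedy cost-per-new-target heuristic would pick D, P, and K for 17, but a cheaper cover exists.
Choose P and K: together they cover T5, T6, T8, T1 — every target.
Total install cost: 5 + 9 = 14.
No cover costs less than 14.

14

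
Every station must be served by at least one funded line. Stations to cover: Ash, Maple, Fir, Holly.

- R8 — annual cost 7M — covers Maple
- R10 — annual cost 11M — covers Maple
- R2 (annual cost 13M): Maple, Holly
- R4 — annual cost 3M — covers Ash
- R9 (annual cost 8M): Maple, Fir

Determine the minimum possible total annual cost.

24

Choose R2, R4, and R9: together they cover Ash, Maple, Fir, Holly — every station.
Total annual cost: 13 + 3 + 8 = 24.
No cover costs less than 24.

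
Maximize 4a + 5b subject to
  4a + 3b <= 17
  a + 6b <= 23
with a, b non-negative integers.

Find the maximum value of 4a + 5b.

23

The continuous relaxation peaks at (1.57, 3.57) with value 24.14; rounding to a feasible lattice point costs some objective.
(a,b)=(2,3): 4·2+3·3=17≤17, 1·2+6·3=20≤23, objective 23.
(a,b)=(1,3): 4·1+3·3=13≤17, 1·1+6·3=19≤23, objective 19.
(a,b)=(2,2): 4·2+3·2=14≤17, 1·2+6·2=14≤23, objective 18.
(a,b)=(0,3): 4·0+3·3=9≤17, 1·0+6·3=18≤23, objective 15.
Maximum is 23 at (a,b)=(2,3).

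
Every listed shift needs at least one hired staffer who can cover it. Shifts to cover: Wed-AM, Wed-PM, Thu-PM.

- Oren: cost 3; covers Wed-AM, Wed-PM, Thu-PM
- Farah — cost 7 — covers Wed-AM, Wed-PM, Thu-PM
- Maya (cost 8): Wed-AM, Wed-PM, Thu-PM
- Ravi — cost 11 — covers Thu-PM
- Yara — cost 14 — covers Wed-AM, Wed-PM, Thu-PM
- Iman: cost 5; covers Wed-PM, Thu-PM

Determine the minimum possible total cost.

Oren alone covers Wed-AM, Wed-PM, Thu-PM — every shift.
Total cost: 3.
No cover costs less than 3.

3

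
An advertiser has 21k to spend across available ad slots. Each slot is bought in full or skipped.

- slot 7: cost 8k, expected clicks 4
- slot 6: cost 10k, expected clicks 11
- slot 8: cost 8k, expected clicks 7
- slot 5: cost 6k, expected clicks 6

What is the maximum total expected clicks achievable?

18

Take slot 6 and slot 8: cost 10 + 8 = 18 ≤ 21, expected clicks 11 + 7 = 18.
No other feasible combination does better.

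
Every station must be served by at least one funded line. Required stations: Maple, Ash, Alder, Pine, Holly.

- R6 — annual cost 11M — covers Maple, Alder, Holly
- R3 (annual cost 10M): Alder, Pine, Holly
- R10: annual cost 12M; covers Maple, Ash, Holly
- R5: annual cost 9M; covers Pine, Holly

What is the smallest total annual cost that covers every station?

This is a weighted set-cover instance.
Choose R3 and R10: together they cover Maple, Ash, Alder, Pine, Holly — every station.
Total annual cost: 10 + 12 = 22.
No cover costs less than 22.

22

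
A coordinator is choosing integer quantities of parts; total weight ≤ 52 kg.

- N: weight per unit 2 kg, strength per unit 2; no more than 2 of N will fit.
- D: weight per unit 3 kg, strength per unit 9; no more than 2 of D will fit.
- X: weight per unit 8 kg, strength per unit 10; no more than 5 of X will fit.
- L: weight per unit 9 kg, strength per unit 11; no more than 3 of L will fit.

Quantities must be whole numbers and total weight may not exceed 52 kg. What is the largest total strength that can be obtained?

74

This is a bounded integer knapsack.
D has the best ratio (9/3); taking only D gives at most 2×9 = 18 (stopped by the supply cap of 2).
Mixing does better — 2×N, 2×D, 3×X, and 2×L: weight 52 ≤ 52, strength 2·2 + 2·9 + 3·10 + 2·11 = 74.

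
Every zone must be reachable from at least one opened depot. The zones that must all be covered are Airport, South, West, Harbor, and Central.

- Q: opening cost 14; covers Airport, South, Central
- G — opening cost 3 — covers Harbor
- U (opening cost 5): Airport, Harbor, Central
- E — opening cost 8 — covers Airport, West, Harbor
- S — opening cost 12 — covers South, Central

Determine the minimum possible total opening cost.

The greedy cost-per-new-zone heuristic would pick U, E, and S for 25, but a cheaper cover exists.
Choose E and S: together they cover Airport, South, West, Harbor, Central — every zone.
Total opening cost: 8 + 12 = 20.
No cover costs less than 20.

20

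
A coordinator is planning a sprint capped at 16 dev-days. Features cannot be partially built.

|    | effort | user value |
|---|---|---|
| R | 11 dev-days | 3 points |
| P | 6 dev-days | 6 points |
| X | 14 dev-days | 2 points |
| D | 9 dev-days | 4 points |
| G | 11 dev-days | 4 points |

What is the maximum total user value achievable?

Take P and D: effort 6 + 9 = 15 ≤ 16, user value 6 + 4 = 10.
No other feasible combination does better.

10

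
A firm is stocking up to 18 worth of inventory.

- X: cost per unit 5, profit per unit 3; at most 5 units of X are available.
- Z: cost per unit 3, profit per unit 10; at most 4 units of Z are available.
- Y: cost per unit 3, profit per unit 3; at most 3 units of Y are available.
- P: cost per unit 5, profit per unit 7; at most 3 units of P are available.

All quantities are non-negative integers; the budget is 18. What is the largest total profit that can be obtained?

4×Z and 1×P: cost 17 ≤ 18, profit 4·10 + 1·7 = 47.
4×Z and 2×Y: cost 18 ≤ 18, profit 4·10 + 2·3 = 46.
Best is 47.

47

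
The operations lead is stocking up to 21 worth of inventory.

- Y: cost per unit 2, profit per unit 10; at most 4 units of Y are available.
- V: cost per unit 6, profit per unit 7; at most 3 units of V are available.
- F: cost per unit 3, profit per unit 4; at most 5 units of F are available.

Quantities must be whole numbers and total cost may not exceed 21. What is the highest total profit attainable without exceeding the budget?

56

4×Y and 4×F: cost 20 ≤ 21, profit 4·10 + 4·4 = 56.
4×Y, 1×V, and 2×F: cost 20 ≤ 21, profit 4·10 + 1·7 + 2·4 = 55.
Best is 56.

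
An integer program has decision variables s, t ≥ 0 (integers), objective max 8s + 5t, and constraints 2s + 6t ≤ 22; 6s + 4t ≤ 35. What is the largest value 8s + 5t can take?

The continuous relaxation peaks at (5.83, 0) with value 46.67; rounding to a feasible lattice point costs some objective.
(s,t)=(5,1) is feasible, giving 45.
(s,t)=(4,2) is feasible, giving 42.
No feasible integer point exceeds 45.

45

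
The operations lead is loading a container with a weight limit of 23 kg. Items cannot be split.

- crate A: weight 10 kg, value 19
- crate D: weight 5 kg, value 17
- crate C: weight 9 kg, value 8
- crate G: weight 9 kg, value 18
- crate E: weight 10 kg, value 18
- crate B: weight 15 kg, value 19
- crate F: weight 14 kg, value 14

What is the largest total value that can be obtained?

This is a 0-1 knapsack instance.
Take crate D, crate C, and crate G: weight 5 + 9 + 9 = 23 ≤ 23, value 17 + 8 + 18 = 43.
No other feasible combination does better.

43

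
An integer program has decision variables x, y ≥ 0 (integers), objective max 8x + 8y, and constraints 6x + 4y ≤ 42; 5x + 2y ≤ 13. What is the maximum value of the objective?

48

(x,y)=(0,6): 6·0+4·6=24≤42, 5·0+2·6=12≤13, objective 48.
(x,y)=(0,5): 6·0+4·5=20≤42, 5·0+2·5=10≤13, objective 40.
The best lattice point is (0,6), giving 48.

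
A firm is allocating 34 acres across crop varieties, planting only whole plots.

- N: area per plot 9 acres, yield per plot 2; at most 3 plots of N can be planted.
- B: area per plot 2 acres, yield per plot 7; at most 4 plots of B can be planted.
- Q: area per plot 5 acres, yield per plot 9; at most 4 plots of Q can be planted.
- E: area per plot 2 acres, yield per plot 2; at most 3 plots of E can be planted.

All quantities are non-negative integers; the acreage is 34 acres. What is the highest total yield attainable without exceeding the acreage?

B has the best ratio (7/2); taking only B gives at most 4×7 = 28 (stopped by the supply cap of 4).
Mixing does better — 4×B, 4×Q, and 3×E: area 34 ≤ 34, yield 4·7 + 4·9 + 3·2 = 70.

70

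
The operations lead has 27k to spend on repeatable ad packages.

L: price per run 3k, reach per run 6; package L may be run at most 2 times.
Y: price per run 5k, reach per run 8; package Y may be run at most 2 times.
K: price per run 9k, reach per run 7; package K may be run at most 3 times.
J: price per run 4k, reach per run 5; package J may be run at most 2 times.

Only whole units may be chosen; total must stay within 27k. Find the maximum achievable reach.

This is a bounded integer knapsack.
Take 2×L, 2×Y, and 2×J: price 24 ≤ 27, reach 2·6 + 2·8 + 2·5 = 38.
L has the best ratio (6/3) and is taken to its limit of 2; remaining capacity is filled optimally with the others.

38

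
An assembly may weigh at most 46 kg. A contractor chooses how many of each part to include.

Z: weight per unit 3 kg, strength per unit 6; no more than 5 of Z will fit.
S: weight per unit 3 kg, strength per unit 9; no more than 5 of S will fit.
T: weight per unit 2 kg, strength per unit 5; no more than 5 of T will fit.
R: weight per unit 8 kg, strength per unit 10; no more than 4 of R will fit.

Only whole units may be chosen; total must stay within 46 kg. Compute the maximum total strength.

105

5×Z, 5×S, 4×T, and 1×R: weight 46 ≤ 46, strength 5·6 + 5·9 + 4·5 + 1·10 = 105.
4×Z, 5×S, 5×T, and 1×R: weight 45 ≤ 46, strength 4·6 + 5·9 + 5·5 + 1·10 = 104.
Best is 105.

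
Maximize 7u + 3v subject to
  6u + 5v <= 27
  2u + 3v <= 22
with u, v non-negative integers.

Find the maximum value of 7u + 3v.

(u,v)=(4,0): 6·4+5·0=24≤27, 2·4+3·0=8≤22, objective 28.
(u,v)=(3,1): 6·3+5·1=23≤27, 2·3+3·1=9≤22, objective 24.
(u,v)=(3,0): 6·3+5·0=18≤27, 2·3+3·0=6≤22, objective 21.
The best lattice point is (4,0), giving 28.

28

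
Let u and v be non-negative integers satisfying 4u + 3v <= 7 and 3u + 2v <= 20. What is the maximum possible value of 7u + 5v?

12

The continuous relaxation peaks at (1.75, 0) with value 12.25; rounding to a feasible lattice point costs some objective.
(u,v)=(1,1): 4·1+3·1=7≤7, 3·1+2·1=5≤20, objective 12.
(u,v)=(0,2): 4·0+3·2=6≤7, 3·0+2·2=4≤20, objective 10.
The best lattice point is (1,1), giving 12.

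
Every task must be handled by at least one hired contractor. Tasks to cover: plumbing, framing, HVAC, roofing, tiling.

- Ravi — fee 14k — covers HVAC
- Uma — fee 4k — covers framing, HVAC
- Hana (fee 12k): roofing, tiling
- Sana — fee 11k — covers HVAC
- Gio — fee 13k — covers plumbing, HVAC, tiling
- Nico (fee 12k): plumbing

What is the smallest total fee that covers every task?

28

Choose Uma, Hana, and Nico: together they cover plumbing, framing, HVAC, roofing, tiling — every task.
Total fee: 4 + 12 + 12 = 28.
No cover costs less than 28.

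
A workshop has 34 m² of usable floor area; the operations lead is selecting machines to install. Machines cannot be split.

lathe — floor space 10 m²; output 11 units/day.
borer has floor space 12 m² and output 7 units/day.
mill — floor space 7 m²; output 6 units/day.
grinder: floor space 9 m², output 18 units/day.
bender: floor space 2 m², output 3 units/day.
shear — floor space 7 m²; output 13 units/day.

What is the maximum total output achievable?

This is an integer program with binary decision variables.
Allowing fractional choices, the relaxed optimum would be about 50.1, but machines are indivisible.
lathe + mill + grinder + shear: floor space 10 + 7 + 9 + 7 = 33 ≤ 34, output 11 + 6 + 18 + 13 = 48.
lathe + grinder + bender + shear: floor space 10 + 9 + 2 + 7 = 28 ≤ 34, output 11 + 18 + 3 + 13 = 45.
Best is lathe, mill, grinder, and shear with total output 48.

48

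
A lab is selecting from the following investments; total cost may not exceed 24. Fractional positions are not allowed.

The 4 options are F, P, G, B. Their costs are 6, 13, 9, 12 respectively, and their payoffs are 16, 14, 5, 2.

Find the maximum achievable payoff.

Allowing fractional choices, the relaxed optimum would be about 32.8, but investments are indivisible.
F + G: cost 6 + 9 = 15 ≤ 24, payoff 16 + 5 = 21.
F + P: cost 6 + 13 = 19 ≤ 24, payoff 16 + 14 = 30.
Best is F and P with total payoff 30.

30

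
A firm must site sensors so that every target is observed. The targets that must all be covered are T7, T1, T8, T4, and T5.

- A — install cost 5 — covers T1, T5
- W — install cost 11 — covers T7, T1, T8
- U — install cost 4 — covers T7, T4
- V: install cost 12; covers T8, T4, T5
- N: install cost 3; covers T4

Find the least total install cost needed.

19

The greedy cost-per-new-target heuristic would pick U, A, and W for 20, but a cheaper cover exists.
Choose A, W, and N: together they cover T7, T1, T8, T4, T5 — every target.
Total install cost: 5 + 11 + 3 = 19.
No cover costs less than 19.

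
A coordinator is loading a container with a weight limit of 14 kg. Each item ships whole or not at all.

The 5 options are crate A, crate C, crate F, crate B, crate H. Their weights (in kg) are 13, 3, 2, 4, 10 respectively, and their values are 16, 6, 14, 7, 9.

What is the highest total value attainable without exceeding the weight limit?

crate F + crate H: weight 2 + 10 = 12 ≤ 14, value 14 + 9 = 23.
crate C + crate F + crate B: weight 3 + 2 + 4 = 9 ≤ 14, value 6 + 14 + 7 = 27.
crate F + crate B: weight 2 + 4 = 6 ≤ 14, value 14 + 7 = 21.
Best is crate C, crate F, and crate B with total value 27.

27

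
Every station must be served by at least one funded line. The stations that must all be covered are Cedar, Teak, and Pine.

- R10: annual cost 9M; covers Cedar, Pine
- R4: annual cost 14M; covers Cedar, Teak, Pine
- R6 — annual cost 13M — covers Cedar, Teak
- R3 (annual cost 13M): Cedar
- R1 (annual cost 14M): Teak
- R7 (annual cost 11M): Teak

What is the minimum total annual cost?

The greedy cost-per-new-station heuristic would pick R10 and R7 for 20, but a cheaper cover exists.
R4 alone covers Cedar, Teak, Pine — every station.
Total annual cost: 14.
No cover costs less than 14.

14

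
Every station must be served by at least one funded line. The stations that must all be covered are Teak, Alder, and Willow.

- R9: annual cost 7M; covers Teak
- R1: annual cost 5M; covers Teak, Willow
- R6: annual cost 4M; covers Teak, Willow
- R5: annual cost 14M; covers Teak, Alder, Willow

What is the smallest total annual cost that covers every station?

The greedy cost-per-new-station heuristic would pick R6 and R5 for 18, but a cheaper cover exists.
R5 alone covers Teak, Alder, Willow — every station.
Total annual cost: 14.
No cover costs less than 14.

14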